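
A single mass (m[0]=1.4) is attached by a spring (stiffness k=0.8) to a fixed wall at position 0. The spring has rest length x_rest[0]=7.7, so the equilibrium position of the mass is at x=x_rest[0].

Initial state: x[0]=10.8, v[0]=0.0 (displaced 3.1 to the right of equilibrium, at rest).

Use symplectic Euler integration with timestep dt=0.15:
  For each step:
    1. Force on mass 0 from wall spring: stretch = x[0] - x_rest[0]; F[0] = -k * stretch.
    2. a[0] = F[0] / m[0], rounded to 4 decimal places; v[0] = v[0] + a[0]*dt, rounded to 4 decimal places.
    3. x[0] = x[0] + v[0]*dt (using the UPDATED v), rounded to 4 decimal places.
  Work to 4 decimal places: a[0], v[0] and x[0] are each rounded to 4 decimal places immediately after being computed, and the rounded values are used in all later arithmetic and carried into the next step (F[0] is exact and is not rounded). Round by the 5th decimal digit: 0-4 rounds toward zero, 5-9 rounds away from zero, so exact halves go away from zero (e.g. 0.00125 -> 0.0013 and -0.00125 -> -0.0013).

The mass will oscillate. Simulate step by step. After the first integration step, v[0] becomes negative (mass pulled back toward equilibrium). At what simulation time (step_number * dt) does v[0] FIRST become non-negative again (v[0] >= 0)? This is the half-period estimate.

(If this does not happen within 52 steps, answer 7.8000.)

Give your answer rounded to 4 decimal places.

Answer: 4.2000

Derivation:
Step 0: x=[10.8000] v=[0.0000]
Step 1: x=[10.7601] v=[-0.2657]
Step 2: x=[10.6809] v=[-0.5280]
Step 3: x=[10.5634] v=[-0.7835]
Step 4: x=[10.4091] v=[-1.0289]
Step 5: x=[10.2199] v=[-1.2611]
Step 6: x=[9.9983] v=[-1.4771]
Step 7: x=[9.7472] v=[-1.6741]
Step 8: x=[9.4698] v=[-1.8496]
Step 9: x=[9.1696] v=[-2.0013]
Step 10: x=[8.8505] v=[-2.1273]
Step 11: x=[8.5166] v=[-2.2259]
Step 12: x=[8.1722] v=[-2.2959]
Step 13: x=[7.8217] v=[-2.3364]
Step 14: x=[7.4697] v=[-2.3468]
Step 15: x=[7.1206] v=[-2.3271]
Step 16: x=[6.7790] v=[-2.2774]
Step 17: x=[6.4492] v=[-2.1985]
Step 18: x=[6.1355] v=[-2.0913]
Step 19: x=[5.8419] v=[-1.9572]
Step 20: x=[5.5722] v=[-1.7979]
Step 21: x=[5.3299] v=[-1.6155]
Step 22: x=[5.1180] v=[-1.4124]
Step 23: x=[4.9393] v=[-1.1911]
Step 24: x=[4.7961] v=[-0.9545]
Step 25: x=[4.6903] v=[-0.7056]
Step 26: x=[4.6232] v=[-0.4476]
Step 27: x=[4.5956] v=[-0.1839]
Step 28: x=[4.6079] v=[0.0822]
First v>=0 after going negative at step 28, time=4.2000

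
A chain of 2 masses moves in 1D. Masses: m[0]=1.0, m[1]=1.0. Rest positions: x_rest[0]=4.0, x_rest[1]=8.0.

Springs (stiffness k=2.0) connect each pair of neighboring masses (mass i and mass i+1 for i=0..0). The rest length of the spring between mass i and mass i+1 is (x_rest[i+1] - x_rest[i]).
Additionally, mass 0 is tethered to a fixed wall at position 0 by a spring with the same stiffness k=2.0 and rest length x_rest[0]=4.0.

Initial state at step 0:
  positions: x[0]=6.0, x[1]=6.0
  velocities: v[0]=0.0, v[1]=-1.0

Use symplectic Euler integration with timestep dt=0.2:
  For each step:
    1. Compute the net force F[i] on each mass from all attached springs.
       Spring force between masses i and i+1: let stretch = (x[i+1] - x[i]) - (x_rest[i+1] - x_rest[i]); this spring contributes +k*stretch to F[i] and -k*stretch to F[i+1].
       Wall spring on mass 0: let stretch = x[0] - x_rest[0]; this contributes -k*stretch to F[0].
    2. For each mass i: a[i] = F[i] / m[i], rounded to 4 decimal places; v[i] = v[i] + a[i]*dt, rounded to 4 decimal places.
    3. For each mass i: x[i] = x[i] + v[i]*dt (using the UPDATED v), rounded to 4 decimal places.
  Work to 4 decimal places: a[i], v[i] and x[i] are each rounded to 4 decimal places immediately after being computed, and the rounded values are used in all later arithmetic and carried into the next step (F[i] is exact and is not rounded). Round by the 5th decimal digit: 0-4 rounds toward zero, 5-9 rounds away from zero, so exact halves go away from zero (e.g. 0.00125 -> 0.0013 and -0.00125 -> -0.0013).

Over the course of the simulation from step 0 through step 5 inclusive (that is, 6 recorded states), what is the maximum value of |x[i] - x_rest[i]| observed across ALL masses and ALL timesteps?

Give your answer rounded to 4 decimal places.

Answer: 2.4242

Derivation:
Step 0: x=[6.0000 6.0000] v=[0.0000 -1.0000]
Step 1: x=[5.5200 6.1200] v=[-2.4000 0.6000]
Step 2: x=[4.6464 6.5120] v=[-4.3680 1.9600]
Step 3: x=[3.5503 7.0748] v=[-5.4803 2.8138]
Step 4: x=[2.4522 7.6756] v=[-5.4906 3.0040]
Step 5: x=[1.5758 8.1785] v=[-4.3821 2.5146]
Max displacement = 2.4242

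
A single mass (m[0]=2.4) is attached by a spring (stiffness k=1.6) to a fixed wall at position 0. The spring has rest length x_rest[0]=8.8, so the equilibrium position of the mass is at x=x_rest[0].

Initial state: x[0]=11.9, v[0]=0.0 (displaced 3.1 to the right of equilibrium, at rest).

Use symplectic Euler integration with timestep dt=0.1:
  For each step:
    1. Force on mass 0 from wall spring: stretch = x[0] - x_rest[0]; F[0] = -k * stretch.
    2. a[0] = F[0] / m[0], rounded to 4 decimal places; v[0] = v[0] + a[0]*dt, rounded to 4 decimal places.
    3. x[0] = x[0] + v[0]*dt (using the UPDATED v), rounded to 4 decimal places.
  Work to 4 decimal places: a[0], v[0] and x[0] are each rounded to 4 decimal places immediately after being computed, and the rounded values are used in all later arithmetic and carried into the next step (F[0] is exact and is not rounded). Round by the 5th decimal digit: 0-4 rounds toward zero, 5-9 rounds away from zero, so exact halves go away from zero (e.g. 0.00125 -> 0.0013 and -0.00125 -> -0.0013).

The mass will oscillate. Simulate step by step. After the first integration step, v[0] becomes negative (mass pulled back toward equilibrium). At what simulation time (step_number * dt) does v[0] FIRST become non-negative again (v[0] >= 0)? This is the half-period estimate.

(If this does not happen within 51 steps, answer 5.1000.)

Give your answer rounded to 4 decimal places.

Step 0: x=[11.9000] v=[0.0000]
Step 1: x=[11.8793] v=[-0.2067]
Step 2: x=[11.8381] v=[-0.4120]
Step 3: x=[11.7767] v=[-0.6145]
Step 4: x=[11.6954] v=[-0.8130]
Step 5: x=[11.5948] v=[-1.0060]
Step 6: x=[11.4756] v=[-1.1923]
Step 7: x=[11.3385] v=[-1.3707]
Step 8: x=[11.1845] v=[-1.5399]
Step 9: x=[11.0146] v=[-1.6989]
Step 10: x=[10.8300] v=[-1.8465]
Step 11: x=[10.6318] v=[-1.9818]
Step 12: x=[10.4214] v=[-2.1039]
Step 13: x=[10.2002] v=[-2.2120]
Step 14: x=[9.9697] v=[-2.3054]
Step 15: x=[9.7314] v=[-2.3834]
Step 16: x=[9.4869] v=[-2.4455]
Step 17: x=[9.2378] v=[-2.4913]
Step 18: x=[8.9858] v=[-2.5205]
Step 19: x=[8.7325] v=[-2.5329]
Step 20: x=[8.4797] v=[-2.5284]
Step 21: x=[8.2290] v=[-2.5071]
Step 22: x=[7.9821] v=[-2.4690]
Step 23: x=[7.7407] v=[-2.4145]
Step 24: x=[7.5063] v=[-2.3439]
Step 25: x=[7.2805] v=[-2.2577]
Step 26: x=[7.0649] v=[-2.1564]
Step 27: x=[6.8608] v=[-2.0407]
Step 28: x=[6.6697] v=[-1.9114]
Step 29: x=[6.4928] v=[-1.7694]
Step 30: x=[6.3312] v=[-1.6156]
Step 31: x=[6.1861] v=[-1.4510]
Step 32: x=[6.0584] v=[-1.2767]
Step 33: x=[5.9490] v=[-1.0939]
Step 34: x=[5.8586] v=[-0.9038]
Step 35: x=[5.7878] v=[-0.7077]
Step 36: x=[5.7371] v=[-0.5069]
Step 37: x=[5.7068] v=[-0.3027]
Step 38: x=[5.6972] v=[-0.0965]
Step 39: x=[5.7082] v=[0.1104]
First v>=0 after going negative at step 39, time=3.9000

Answer: 3.9000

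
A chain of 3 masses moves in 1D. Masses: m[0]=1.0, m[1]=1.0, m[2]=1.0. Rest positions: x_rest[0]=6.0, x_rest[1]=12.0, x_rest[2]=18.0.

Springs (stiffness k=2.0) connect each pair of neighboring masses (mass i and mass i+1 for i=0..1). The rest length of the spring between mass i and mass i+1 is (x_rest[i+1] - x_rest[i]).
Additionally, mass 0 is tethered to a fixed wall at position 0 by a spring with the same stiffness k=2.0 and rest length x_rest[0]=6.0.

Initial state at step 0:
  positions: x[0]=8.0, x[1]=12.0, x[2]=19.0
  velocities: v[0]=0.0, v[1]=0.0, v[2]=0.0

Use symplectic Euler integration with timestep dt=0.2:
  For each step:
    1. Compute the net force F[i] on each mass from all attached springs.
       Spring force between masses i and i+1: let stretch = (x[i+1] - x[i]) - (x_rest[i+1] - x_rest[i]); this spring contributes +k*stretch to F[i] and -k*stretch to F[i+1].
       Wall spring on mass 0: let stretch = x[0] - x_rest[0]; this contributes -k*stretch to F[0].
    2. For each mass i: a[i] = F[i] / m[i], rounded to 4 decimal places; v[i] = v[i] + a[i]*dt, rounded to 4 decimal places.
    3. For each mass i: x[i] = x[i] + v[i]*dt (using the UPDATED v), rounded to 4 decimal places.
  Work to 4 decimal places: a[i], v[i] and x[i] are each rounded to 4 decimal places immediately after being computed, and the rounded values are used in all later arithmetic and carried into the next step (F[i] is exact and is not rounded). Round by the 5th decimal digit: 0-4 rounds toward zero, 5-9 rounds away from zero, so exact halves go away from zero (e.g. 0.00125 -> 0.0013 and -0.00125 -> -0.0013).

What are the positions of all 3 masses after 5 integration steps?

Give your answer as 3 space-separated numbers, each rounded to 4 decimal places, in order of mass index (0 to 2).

Step 0: x=[8.0000 12.0000 19.0000] v=[0.0000 0.0000 0.0000]
Step 1: x=[7.6800 12.2400 18.9200] v=[-1.6000 1.2000 -0.4000]
Step 2: x=[7.1104 12.6496 18.7856] v=[-2.8480 2.0480 -0.6720]
Step 3: x=[6.4151 13.1069 18.6403] v=[-3.4765 2.2867 -0.7264]
Step 4: x=[5.7419 13.4716 18.5323] v=[-3.3658 1.8233 -0.5398]
Step 5: x=[5.2278 13.6227 18.4995] v=[-2.5707 0.7557 -0.1641]

Answer: 5.2278 13.6227 18.4995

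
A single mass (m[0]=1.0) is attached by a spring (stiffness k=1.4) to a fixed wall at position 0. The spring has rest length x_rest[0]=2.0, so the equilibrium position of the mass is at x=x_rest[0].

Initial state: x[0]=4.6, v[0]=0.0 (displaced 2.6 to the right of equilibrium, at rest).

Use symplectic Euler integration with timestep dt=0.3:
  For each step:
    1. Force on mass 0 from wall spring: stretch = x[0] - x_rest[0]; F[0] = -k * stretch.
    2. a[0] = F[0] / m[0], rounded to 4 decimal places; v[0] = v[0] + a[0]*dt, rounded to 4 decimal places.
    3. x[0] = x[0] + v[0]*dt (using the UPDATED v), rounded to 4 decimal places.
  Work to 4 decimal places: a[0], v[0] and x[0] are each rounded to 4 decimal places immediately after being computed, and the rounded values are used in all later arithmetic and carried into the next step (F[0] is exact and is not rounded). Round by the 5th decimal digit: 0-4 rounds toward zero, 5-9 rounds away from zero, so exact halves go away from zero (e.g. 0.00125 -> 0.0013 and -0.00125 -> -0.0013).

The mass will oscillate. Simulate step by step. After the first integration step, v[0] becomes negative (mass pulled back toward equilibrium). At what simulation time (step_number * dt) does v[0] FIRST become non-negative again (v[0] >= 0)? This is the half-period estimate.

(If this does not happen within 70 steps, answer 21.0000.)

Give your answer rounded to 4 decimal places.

Answer: 2.7000

Derivation:
Step 0: x=[4.6000] v=[0.0000]
Step 1: x=[4.2724] v=[-1.0920]
Step 2: x=[3.6585] v=[-2.0464]
Step 3: x=[2.8356] v=[-2.7430]
Step 4: x=[1.9074] v=[-3.0939]
Step 5: x=[0.9909] v=[-3.0550]
Step 6: x=[0.2015] v=[-2.6312]
Step 7: x=[-0.3612] v=[-1.8758]
Step 8: x=[-0.6264] v=[-0.8841]
Step 9: x=[-0.5607] v=[0.2190]
First v>=0 after going negative at step 9, time=2.7000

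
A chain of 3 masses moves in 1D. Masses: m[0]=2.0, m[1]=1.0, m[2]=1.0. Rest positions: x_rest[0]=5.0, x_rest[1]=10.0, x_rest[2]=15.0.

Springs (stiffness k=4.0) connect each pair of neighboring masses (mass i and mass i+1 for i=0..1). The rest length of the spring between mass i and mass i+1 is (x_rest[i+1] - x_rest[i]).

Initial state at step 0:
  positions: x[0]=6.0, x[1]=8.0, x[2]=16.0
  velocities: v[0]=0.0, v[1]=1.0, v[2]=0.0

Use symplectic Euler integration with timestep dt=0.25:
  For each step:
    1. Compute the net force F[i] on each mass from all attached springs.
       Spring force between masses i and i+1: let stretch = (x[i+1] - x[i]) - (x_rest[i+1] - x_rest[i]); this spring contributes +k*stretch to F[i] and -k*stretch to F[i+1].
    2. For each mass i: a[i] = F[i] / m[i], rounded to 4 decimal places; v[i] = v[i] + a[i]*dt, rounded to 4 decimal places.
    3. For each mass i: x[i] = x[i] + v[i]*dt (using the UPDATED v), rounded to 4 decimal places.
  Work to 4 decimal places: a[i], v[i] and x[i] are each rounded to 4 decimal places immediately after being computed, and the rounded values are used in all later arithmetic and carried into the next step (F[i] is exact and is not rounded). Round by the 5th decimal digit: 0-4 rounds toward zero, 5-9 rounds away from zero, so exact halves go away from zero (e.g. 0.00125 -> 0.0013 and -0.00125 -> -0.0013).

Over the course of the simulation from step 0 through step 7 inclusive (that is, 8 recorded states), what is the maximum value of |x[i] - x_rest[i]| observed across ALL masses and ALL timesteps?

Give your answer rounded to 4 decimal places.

Step 0: x=[6.0000 8.0000 16.0000] v=[0.0000 1.0000 0.0000]
Step 1: x=[5.6250 9.7500 15.2500] v=[-1.5000 7.0000 -3.0000]
Step 2: x=[5.1406 11.8438 14.3750] v=[-1.9375 8.3750 -3.5000]
Step 3: x=[4.8691 12.8946 14.1172] v=[-1.0859 4.2030 -1.0312]
Step 4: x=[4.9758 12.2446 14.8038] v=[0.4269 -2.5999 2.7462]
Step 5: x=[5.3661 10.4172 16.1006] v=[1.5613 -7.3095 5.1870]
Step 6: x=[5.7628 8.7479 17.2265] v=[1.5869 -6.6772 4.5036]
Step 7: x=[5.9077 8.4520 17.4828] v=[0.5795 -1.1837 1.0250]
Max displacement = 2.8946

Answer: 2.8946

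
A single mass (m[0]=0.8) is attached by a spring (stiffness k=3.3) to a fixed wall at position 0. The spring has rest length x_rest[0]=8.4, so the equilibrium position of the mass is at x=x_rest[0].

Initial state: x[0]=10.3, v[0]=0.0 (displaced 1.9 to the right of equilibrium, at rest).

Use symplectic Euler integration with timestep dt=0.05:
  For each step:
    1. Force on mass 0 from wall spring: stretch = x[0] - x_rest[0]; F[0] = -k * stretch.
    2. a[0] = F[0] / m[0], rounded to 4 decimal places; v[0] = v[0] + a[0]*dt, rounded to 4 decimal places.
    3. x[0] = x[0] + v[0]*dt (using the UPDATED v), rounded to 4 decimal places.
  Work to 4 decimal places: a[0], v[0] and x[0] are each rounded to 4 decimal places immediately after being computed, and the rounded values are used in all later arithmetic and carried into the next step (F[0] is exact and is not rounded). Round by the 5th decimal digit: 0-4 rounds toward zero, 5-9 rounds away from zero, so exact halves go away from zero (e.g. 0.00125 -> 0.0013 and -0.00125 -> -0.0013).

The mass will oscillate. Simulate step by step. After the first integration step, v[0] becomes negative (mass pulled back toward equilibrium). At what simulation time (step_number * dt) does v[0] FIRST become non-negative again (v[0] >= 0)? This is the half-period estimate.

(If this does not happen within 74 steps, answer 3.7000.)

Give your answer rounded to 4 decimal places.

Step 0: x=[10.3000] v=[0.0000]
Step 1: x=[10.2804] v=[-0.3919]
Step 2: x=[10.2414] v=[-0.7797]
Step 3: x=[10.1834] v=[-1.1595]
Step 4: x=[10.1070] v=[-1.5273]
Step 5: x=[10.0130] v=[-1.8794]
Step 6: x=[9.9024] v=[-2.2121]
Step 7: x=[9.7763] v=[-2.5220]
Step 8: x=[9.6360] v=[-2.8059]
Step 9: x=[9.4830] v=[-3.0608]
Step 10: x=[9.3188] v=[-3.2842]
Step 11: x=[9.1451] v=[-3.4737]
Step 12: x=[8.9637] v=[-3.6274]
Step 13: x=[8.7765] v=[-3.7437]
Step 14: x=[8.5854] v=[-3.8214]
Step 15: x=[8.3924] v=[-3.8596]
Step 16: x=[8.1995] v=[-3.8580]
Step 17: x=[8.0087] v=[-3.8166]
Step 18: x=[7.8219] v=[-3.7359]
Step 19: x=[7.6411] v=[-3.6167]
Step 20: x=[7.4681] v=[-3.4602]
Step 21: x=[7.3047] v=[-3.2680]
Step 22: x=[7.1526] v=[-3.0421]
Step 23: x=[7.0134] v=[-2.7848]
Step 24: x=[6.8885] v=[-2.4988]
Step 25: x=[6.7791] v=[-2.1871]
Step 26: x=[6.6865] v=[-1.8528]
Step 27: x=[6.6115] v=[-1.4994]
Step 28: x=[6.5550] v=[-1.1305]
Step 29: x=[6.5175] v=[-0.7500]
Step 30: x=[6.4994] v=[-0.3617]
Step 31: x=[6.5009] v=[0.0303]
First v>=0 after going negative at step 31, time=1.5500

Answer: 1.5500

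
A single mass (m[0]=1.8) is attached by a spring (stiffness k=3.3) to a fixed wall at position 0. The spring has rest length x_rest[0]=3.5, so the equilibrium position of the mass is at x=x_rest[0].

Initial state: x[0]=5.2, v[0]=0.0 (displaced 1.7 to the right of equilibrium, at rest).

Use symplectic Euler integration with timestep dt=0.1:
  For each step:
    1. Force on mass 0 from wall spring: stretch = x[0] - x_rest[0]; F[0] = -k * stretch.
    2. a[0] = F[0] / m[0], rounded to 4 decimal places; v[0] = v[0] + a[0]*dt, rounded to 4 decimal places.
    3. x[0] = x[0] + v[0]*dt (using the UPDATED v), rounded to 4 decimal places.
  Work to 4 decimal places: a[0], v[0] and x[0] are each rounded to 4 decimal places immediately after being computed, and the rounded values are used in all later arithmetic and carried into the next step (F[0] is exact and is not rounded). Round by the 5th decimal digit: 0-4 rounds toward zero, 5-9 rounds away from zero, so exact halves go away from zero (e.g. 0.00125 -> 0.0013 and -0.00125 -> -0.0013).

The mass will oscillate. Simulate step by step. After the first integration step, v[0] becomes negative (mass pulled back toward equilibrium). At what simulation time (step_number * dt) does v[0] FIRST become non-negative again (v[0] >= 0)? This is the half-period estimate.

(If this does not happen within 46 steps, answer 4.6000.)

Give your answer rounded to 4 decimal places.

Answer: 2.4000

Derivation:
Step 0: x=[5.2000] v=[0.0000]
Step 1: x=[5.1688] v=[-0.3117]
Step 2: x=[5.1070] v=[-0.6177]
Step 3: x=[5.0158] v=[-0.9123]
Step 4: x=[4.8968] v=[-1.1902]
Step 5: x=[4.7522] v=[-1.4463]
Step 6: x=[4.5846] v=[-1.6759]
Step 7: x=[4.3971] v=[-1.8747]
Step 8: x=[4.1932] v=[-2.0392]
Step 9: x=[3.9766] v=[-2.1663]
Step 10: x=[3.7512] v=[-2.2537]
Step 11: x=[3.5212] v=[-2.2998]
Step 12: x=[3.2908] v=[-2.3037]
Step 13: x=[3.0643] v=[-2.2654]
Step 14: x=[2.8458] v=[-2.1855]
Step 15: x=[2.6392] v=[-2.0656]
Step 16: x=[2.4484] v=[-1.9078]
Step 17: x=[2.2769] v=[-1.7150]
Step 18: x=[2.1278] v=[-1.4908]
Step 19: x=[2.0039] v=[-1.2392]
Step 20: x=[1.9074] v=[-0.9649]
Step 21: x=[1.8401] v=[-0.6729]
Step 22: x=[1.8032] v=[-0.3686]
Step 23: x=[1.7975] v=[-0.0575]
Step 24: x=[1.8230] v=[0.2546]
First v>=0 after going negative at step 24, time=2.4000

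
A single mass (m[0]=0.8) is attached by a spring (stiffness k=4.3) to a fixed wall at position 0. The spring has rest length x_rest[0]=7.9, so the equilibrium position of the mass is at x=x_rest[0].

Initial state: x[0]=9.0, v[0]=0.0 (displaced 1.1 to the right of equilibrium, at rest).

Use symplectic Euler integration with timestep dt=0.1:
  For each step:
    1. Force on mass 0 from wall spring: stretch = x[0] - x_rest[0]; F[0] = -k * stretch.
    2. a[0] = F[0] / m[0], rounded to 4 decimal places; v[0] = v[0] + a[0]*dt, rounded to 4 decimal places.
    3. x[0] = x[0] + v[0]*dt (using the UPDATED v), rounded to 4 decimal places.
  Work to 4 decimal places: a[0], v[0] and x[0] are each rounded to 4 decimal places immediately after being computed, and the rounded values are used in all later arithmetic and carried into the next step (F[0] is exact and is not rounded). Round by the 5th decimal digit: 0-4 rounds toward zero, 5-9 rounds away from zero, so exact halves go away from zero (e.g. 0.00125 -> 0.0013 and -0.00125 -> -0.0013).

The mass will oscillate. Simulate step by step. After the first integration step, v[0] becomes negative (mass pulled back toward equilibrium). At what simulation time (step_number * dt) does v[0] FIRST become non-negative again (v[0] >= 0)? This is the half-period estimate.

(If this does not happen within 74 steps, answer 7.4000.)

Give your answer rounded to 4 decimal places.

Step 0: x=[9.0000] v=[0.0000]
Step 1: x=[8.9409] v=[-0.5913]
Step 2: x=[8.8258] v=[-1.1508]
Step 3: x=[8.6610] v=[-1.6484]
Step 4: x=[8.4553] v=[-2.0574]
Step 5: x=[8.2197] v=[-2.3559]
Step 6: x=[7.9669] v=[-2.5277]
Step 7: x=[7.7105] v=[-2.5637]
Step 8: x=[7.4643] v=[-2.4618]
Step 9: x=[7.2415] v=[-2.2276]
Step 10: x=[7.0541] v=[-1.8737]
Step 11: x=[6.9122] v=[-1.4190]
Step 12: x=[6.8234] v=[-0.8881]
Step 13: x=[6.7925] v=[-0.3094]
Step 14: x=[6.8211] v=[0.2859]
First v>=0 after going negative at step 14, time=1.4000

Answer: 1.4000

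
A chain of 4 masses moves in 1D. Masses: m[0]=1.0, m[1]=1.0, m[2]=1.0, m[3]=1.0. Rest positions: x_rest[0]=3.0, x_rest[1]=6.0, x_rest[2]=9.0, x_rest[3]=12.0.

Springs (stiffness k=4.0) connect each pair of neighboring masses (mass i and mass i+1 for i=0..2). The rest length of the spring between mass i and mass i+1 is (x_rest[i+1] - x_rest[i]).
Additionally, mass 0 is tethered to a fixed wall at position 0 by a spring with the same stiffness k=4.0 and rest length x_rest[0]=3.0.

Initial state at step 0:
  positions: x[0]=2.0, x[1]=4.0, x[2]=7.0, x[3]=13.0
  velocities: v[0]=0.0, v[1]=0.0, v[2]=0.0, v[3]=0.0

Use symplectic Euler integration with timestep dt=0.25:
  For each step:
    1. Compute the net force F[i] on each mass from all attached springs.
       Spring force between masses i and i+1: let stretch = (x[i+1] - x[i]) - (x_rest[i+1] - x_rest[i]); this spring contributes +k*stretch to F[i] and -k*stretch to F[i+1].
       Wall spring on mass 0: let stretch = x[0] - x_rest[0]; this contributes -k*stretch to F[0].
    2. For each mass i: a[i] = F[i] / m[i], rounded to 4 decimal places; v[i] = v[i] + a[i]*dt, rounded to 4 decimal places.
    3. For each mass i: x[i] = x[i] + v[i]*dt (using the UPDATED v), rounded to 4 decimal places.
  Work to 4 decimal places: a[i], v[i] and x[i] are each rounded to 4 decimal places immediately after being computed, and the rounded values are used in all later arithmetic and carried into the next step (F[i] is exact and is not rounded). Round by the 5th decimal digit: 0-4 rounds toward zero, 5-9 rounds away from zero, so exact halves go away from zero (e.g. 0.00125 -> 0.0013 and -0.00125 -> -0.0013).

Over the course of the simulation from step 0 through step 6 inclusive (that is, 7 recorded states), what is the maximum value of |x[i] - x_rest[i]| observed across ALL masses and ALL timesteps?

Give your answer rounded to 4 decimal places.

Step 0: x=[2.0000 4.0000 7.0000 13.0000] v=[0.0000 0.0000 0.0000 0.0000]
Step 1: x=[2.0000 4.2500 7.7500 12.2500] v=[0.0000 1.0000 3.0000 -3.0000]
Step 2: x=[2.0625 4.8125 8.7500 11.1250] v=[0.2500 2.2500 4.0000 -4.5000]
Step 3: x=[2.2969 5.6719 9.3594 10.1563] v=[0.9375 3.4375 2.4375 -3.8750]
Step 4: x=[2.8008 6.6094 9.2461 9.7383] v=[2.0156 3.7500 -0.4531 -1.6719]
Step 5: x=[3.5567 7.2539 8.5967 9.9473] v=[3.0234 2.5781 -2.5976 0.8359]
Step 6: x=[4.3477 7.3098 7.9493 10.5686] v=[3.1639 0.2237 -2.5898 2.4853]
Max displacement = 2.2617

Answer: 2.2617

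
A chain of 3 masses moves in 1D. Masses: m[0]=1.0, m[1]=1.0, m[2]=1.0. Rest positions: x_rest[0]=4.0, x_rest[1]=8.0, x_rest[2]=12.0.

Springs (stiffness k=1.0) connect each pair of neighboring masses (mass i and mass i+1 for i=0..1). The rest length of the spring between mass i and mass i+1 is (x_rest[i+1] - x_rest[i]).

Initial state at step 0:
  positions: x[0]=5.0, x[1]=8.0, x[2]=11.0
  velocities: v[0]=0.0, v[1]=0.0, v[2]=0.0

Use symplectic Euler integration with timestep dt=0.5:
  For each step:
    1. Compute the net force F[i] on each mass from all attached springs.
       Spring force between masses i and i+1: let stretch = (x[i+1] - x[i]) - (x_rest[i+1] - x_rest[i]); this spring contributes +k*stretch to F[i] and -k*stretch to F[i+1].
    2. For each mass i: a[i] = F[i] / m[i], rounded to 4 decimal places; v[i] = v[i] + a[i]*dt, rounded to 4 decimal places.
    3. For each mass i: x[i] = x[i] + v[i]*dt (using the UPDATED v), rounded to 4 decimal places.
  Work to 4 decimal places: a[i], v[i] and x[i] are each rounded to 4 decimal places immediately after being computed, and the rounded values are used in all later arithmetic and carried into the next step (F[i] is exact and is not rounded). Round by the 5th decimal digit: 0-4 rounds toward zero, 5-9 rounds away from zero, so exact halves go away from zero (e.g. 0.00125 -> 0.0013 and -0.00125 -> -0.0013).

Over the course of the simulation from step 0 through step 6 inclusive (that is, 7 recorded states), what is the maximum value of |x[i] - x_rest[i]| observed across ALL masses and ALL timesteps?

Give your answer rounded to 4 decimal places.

Step 0: x=[5.0000 8.0000 11.0000] v=[0.0000 0.0000 0.0000]
Step 1: x=[4.7500 8.0000 11.2500] v=[-0.5000 0.0000 0.5000]
Step 2: x=[4.3125 8.0000 11.6875] v=[-0.8750 0.0000 0.8750]
Step 3: x=[3.7969 8.0000 12.2032] v=[-1.0313 0.0000 1.0313]
Step 4: x=[3.3320 8.0001 12.6681] v=[-0.9298 0.0001 0.9297]
Step 5: x=[3.0341 8.0002 12.9660] v=[-0.5958 0.0001 0.5957]
Step 6: x=[2.9777 8.0002 13.0224] v=[-0.1128 -0.0001 0.1128]
Max displacement = 1.0224

Answer: 1.0224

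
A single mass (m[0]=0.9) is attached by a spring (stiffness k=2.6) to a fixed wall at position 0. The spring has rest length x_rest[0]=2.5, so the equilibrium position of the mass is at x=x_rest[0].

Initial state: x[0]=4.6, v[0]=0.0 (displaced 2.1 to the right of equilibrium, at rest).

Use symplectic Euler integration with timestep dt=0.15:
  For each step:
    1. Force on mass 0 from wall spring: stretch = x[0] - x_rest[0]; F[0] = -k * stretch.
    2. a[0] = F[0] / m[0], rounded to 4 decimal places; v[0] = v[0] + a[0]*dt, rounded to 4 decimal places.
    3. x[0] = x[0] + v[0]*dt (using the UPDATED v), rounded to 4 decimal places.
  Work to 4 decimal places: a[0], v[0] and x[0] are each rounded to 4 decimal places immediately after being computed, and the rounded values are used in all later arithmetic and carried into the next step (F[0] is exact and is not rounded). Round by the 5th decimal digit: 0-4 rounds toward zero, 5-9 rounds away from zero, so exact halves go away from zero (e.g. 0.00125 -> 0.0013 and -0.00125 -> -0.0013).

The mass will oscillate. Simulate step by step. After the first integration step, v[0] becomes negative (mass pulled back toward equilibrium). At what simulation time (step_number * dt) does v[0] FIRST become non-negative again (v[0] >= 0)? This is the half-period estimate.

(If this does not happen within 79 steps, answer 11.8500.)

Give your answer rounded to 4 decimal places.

Answer: 1.9500

Derivation:
Step 0: x=[4.6000] v=[0.0000]
Step 1: x=[4.4635] v=[-0.9100]
Step 2: x=[4.1994] v=[-1.7608]
Step 3: x=[3.8248] v=[-2.4972]
Step 4: x=[3.3641] v=[-3.0713]
Step 5: x=[2.8472] v=[-3.4457]
Step 6: x=[2.3078] v=[-3.5962]
Step 7: x=[1.7809] v=[-3.5129]
Step 8: x=[1.3007] v=[-3.2013]
Step 9: x=[0.8985] v=[-2.6816]
Step 10: x=[0.6004] v=[-1.9876]
Step 11: x=[0.4257] v=[-1.1644]
Step 12: x=[0.3859] v=[-0.2655]
Step 13: x=[0.4835] v=[0.6506]
First v>=0 after going negative at step 13, time=1.9500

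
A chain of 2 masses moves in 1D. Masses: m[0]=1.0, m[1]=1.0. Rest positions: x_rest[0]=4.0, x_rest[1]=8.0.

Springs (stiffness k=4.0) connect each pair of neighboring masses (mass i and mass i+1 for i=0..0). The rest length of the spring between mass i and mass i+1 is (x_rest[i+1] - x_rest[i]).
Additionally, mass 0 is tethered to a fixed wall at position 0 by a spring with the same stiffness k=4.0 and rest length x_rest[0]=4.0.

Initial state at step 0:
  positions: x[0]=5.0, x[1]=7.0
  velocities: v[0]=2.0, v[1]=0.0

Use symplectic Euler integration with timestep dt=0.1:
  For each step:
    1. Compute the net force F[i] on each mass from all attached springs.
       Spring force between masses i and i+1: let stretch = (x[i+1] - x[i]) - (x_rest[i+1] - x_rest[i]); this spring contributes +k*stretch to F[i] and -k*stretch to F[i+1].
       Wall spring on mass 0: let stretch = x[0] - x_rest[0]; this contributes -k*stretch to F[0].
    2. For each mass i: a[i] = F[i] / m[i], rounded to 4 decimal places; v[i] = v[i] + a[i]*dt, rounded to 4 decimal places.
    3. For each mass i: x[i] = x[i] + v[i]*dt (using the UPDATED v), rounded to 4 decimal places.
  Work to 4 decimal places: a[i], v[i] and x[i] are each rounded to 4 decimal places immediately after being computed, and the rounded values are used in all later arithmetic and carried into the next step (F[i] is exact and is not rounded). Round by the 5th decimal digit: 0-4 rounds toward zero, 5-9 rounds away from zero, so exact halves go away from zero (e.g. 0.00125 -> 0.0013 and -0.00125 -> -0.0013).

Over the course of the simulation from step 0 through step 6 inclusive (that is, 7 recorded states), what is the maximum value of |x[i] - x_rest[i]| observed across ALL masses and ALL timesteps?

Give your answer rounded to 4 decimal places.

Step 0: x=[5.0000 7.0000] v=[2.0000 0.0000]
Step 1: x=[5.0800 7.0800] v=[0.8000 0.8000]
Step 2: x=[5.0368 7.2400] v=[-0.4320 1.6000]
Step 3: x=[4.8803 7.4719] v=[-1.5654 2.3187]
Step 4: x=[4.6322 7.7601] v=[-2.4809 2.8821]
Step 5: x=[4.3239 8.0832] v=[-3.0826 3.2309]
Step 6: x=[3.9931 8.4159] v=[-3.3084 3.3272]
Max displacement = 1.0800

Answer: 1.0800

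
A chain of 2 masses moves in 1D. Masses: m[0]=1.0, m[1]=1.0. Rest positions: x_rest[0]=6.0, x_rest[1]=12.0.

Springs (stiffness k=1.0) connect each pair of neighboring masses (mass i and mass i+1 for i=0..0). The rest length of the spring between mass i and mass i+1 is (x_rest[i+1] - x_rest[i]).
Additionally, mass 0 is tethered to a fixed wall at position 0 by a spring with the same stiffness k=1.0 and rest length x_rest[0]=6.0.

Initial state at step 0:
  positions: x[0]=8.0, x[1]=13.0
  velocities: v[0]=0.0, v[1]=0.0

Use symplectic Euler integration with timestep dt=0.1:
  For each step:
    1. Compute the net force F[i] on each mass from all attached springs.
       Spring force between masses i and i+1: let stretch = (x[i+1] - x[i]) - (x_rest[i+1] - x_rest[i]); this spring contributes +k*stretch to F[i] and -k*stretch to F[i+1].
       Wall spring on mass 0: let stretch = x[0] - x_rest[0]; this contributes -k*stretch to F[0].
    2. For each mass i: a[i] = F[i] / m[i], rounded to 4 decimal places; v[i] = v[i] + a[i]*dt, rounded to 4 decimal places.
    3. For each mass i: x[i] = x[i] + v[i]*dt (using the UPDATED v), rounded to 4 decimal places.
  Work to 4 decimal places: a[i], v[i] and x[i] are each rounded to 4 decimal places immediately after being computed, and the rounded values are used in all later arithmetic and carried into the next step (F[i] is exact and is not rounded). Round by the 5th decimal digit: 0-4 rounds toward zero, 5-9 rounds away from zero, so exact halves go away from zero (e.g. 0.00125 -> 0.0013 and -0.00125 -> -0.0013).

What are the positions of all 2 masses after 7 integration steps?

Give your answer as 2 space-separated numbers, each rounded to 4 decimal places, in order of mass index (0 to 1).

Step 0: x=[8.0000 13.0000] v=[0.0000 0.0000]
Step 1: x=[7.9700 13.0100] v=[-0.3000 0.1000]
Step 2: x=[7.9107 13.0296] v=[-0.5930 0.1960]
Step 3: x=[7.8235 13.0580] v=[-0.8722 0.2841]
Step 4: x=[7.7104 13.0941] v=[-1.1311 0.3607]
Step 5: x=[7.5740 13.1363] v=[-1.3638 0.4223]
Step 6: x=[7.4175 13.1829] v=[-1.5650 0.4661]
Step 7: x=[7.2445 13.2319] v=[-1.7302 0.4896]

Answer: 7.2445 13.2319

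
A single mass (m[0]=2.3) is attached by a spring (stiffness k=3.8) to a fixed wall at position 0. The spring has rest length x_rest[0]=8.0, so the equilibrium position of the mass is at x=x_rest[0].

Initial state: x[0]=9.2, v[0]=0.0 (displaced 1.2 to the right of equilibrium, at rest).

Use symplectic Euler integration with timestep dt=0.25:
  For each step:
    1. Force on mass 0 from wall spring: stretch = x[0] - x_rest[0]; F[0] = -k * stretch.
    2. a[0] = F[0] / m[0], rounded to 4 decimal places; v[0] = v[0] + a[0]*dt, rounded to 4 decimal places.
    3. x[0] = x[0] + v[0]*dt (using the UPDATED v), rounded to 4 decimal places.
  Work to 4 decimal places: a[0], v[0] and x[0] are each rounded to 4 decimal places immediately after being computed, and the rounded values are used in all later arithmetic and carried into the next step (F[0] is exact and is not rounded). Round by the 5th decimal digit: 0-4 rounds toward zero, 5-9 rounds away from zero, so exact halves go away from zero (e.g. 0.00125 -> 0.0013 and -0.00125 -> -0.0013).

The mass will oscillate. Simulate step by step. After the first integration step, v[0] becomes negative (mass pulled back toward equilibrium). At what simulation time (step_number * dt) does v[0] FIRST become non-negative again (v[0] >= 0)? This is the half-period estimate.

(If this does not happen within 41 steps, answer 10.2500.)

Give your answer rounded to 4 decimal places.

Step 0: x=[9.2000] v=[0.0000]
Step 1: x=[9.0761] v=[-0.4957]
Step 2: x=[8.8411] v=[-0.9402]
Step 3: x=[8.5192] v=[-1.2876]
Step 4: x=[8.1437] v=[-1.5021]
Step 5: x=[7.7533] v=[-1.5615]
Step 6: x=[7.3884] v=[-1.4596]
Step 7: x=[7.0867] v=[-1.2070]
Step 8: x=[6.8793] v=[-0.8298]
Step 9: x=[6.7876] v=[-0.3669]
Step 10: x=[6.8211] v=[0.1339]
First v>=0 after going negative at step 10, time=2.5000

Answer: 2.5000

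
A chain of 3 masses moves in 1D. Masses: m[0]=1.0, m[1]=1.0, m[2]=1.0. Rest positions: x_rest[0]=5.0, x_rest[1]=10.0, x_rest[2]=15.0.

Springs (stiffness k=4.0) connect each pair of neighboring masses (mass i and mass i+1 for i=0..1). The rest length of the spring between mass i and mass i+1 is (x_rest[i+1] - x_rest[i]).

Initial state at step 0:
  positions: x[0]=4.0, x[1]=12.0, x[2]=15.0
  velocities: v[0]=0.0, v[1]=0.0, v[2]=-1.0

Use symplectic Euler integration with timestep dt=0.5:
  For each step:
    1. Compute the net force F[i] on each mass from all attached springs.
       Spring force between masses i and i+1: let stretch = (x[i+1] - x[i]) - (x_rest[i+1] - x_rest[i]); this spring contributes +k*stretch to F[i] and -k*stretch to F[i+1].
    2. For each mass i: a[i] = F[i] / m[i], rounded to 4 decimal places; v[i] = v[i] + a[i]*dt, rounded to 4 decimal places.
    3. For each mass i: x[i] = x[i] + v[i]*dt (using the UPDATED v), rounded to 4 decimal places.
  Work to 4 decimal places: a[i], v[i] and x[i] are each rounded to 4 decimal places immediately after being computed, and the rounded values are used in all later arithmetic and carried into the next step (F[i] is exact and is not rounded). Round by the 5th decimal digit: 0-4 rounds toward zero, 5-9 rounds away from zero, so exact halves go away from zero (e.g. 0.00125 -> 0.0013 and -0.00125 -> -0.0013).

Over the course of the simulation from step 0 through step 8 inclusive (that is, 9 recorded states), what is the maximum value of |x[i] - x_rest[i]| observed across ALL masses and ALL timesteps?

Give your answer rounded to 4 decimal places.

Answer: 4.0000

Derivation:
Step 0: x=[4.0000 12.0000 15.0000] v=[0.0000 0.0000 -1.0000]
Step 1: x=[7.0000 7.0000 16.5000] v=[6.0000 -10.0000 3.0000]
Step 2: x=[5.0000 11.5000 13.5000] v=[-4.0000 9.0000 -6.0000]
Step 3: x=[4.5000 11.5000 13.5000] v=[-1.0000 0.0000 0.0000]
Step 4: x=[6.0000 6.5000 16.5000] v=[3.0000 -10.0000 6.0000]
Step 5: x=[3.0000 11.0000 14.5000] v=[-6.0000 9.0000 -4.0000]
Step 6: x=[3.0000 11.0000 14.0000] v=[0.0000 0.0000 -1.0000]
Step 7: x=[6.0000 6.0000 15.5000] v=[6.0000 -10.0000 3.0000]
Step 8: x=[4.0000 10.5000 12.5000] v=[-4.0000 9.0000 -6.0000]
Max displacement = 4.0000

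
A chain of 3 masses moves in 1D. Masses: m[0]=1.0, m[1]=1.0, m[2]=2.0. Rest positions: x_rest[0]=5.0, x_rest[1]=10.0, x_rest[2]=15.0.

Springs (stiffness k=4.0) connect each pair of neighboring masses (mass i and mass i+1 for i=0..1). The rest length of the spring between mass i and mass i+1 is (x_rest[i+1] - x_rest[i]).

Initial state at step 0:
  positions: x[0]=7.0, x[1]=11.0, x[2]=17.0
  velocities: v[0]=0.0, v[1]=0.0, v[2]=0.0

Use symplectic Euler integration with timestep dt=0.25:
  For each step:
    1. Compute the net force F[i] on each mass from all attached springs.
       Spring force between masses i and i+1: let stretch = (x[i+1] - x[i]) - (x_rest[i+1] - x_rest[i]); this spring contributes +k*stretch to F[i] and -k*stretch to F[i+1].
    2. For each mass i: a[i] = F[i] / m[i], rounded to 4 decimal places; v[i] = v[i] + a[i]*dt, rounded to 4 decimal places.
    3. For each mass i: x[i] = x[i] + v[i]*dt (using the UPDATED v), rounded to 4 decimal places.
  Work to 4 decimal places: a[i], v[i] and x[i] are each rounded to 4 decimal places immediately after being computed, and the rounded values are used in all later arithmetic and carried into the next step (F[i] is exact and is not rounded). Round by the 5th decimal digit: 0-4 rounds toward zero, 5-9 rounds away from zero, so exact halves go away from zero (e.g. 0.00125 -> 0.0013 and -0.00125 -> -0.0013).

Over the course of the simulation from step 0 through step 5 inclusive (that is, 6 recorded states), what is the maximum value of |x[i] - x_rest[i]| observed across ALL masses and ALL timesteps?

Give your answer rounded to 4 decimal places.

Answer: 2.5196

Derivation:
Step 0: x=[7.0000 11.0000 17.0000] v=[0.0000 0.0000 0.0000]
Step 1: x=[6.7500 11.5000 16.8750] v=[-1.0000 2.0000 -0.5000]
Step 2: x=[6.4375 12.1563 16.7031] v=[-1.2500 2.6250 -0.6875]
Step 3: x=[6.3047 12.5196 16.5879] v=[-0.5312 1.4530 -0.4609]
Step 4: x=[6.4756 12.3462 16.5892] v=[0.6837 -0.6936 0.0050]
Step 5: x=[6.8642 11.7659 16.6851] v=[1.5543 -2.3212 0.3835]
Max displacement = 2.5196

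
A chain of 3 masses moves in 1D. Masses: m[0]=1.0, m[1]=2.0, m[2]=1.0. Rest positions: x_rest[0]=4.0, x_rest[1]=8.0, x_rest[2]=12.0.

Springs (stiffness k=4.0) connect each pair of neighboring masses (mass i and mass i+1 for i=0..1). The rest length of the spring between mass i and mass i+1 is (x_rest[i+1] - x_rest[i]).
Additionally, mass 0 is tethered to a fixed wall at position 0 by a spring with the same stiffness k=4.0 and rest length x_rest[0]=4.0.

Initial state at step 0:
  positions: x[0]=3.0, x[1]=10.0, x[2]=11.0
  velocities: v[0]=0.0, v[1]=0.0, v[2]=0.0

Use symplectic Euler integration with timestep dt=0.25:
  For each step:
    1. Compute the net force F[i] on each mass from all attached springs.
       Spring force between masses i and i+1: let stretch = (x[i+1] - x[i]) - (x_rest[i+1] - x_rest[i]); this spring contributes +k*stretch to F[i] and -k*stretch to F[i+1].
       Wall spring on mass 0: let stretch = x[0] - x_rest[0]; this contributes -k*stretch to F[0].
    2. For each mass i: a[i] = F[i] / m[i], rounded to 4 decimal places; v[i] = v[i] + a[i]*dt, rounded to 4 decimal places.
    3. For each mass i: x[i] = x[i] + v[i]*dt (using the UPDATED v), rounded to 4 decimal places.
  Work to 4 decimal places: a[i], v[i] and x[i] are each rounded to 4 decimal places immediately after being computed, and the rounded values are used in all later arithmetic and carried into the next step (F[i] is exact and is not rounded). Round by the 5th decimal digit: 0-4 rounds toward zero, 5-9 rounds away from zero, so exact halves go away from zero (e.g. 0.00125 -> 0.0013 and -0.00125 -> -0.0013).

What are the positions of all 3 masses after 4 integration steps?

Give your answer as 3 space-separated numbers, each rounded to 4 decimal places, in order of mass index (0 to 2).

Step 0: x=[3.0000 10.0000 11.0000] v=[0.0000 0.0000 0.0000]
Step 1: x=[4.0000 9.2500 11.7500] v=[4.0000 -3.0000 3.0000]
Step 2: x=[5.3125 8.1563 12.8750] v=[5.2500 -4.3750 4.5000]
Step 3: x=[6.0078 7.2969 13.8203] v=[2.7813 -3.4376 3.7813]
Step 4: x=[5.5235 7.0918 14.1348] v=[-1.9374 -0.8205 1.2579]

Answer: 5.5235 7.0918 14.1348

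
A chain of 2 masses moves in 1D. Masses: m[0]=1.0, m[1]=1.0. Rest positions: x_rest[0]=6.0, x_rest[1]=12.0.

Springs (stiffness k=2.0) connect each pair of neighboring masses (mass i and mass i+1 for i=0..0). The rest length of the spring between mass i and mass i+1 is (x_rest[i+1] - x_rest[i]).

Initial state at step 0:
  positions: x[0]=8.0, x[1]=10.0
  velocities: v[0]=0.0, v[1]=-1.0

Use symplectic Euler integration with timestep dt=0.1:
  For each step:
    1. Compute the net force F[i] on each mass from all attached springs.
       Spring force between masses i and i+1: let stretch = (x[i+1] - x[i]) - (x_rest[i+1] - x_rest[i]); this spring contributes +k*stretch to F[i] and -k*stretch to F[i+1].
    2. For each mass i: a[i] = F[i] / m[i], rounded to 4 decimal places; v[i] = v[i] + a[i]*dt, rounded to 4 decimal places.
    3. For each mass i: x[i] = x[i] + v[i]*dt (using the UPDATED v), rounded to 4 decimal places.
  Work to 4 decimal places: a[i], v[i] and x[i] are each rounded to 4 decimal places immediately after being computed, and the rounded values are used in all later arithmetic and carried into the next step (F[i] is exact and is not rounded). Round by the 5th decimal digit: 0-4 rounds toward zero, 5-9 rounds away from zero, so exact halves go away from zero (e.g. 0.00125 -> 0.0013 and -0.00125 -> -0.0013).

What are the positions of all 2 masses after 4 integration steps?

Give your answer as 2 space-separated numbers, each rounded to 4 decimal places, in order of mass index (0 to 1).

Step 0: x=[8.0000 10.0000] v=[0.0000 -1.0000]
Step 1: x=[7.9200 9.9800] v=[-0.8000 -0.2000]
Step 2: x=[7.7612 10.0388] v=[-1.5880 0.5880]
Step 3: x=[7.5280 10.1721] v=[-2.3325 1.3325]
Step 4: x=[7.2276 10.3725] v=[-3.0037 2.0037]

Answer: 7.2276 10.3725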